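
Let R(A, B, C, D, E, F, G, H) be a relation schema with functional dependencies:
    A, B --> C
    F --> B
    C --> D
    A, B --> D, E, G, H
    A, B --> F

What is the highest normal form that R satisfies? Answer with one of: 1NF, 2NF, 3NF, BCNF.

2NF

Candidate keys: {A, B}, {A, F}. Prime attributes: {A, B, F}.
F --> B: {F}⁺ = {B, F}, which is not all of the attributes, so the left side is not a superkey — BCNF is violated.
Because {D} is non-prime and the left side of C --> D is not a superkey, the relation is not in 3NF.
No non-prime attribute depends on a proper subset of any candidate key, so 2NF holds.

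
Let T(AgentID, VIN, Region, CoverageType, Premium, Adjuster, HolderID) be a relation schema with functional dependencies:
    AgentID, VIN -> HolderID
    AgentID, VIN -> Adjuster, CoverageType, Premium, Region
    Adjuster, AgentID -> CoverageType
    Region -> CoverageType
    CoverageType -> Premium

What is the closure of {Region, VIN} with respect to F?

Start with {Region, VIN}.
Region -> CoverageType applies; add {CoverageType} → now {CoverageType, Region, VIN}.
CoverageType -> Premium applies; add {Premium} → now {CoverageType, Premium, Region, VIN}.
No further FD applies.

{CoverageType, Premium, Region, VIN}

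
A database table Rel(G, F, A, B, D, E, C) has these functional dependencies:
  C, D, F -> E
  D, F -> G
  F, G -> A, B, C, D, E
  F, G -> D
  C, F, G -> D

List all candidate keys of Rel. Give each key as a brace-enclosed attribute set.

{D, F}, {F, G}

{F} never appears on the right of any FD, so every key must include it.
{D, F}⁺ = {A, B, C, D, E, F, G} — all of the relation — so {D, F} is a candidate key.
{F, G}⁺ = {A, B, C, D, E, F, G} — all of the relation — so {F, G} is a candidate key.
No proper subset of any of these is a key, and no other minimal superkey exists.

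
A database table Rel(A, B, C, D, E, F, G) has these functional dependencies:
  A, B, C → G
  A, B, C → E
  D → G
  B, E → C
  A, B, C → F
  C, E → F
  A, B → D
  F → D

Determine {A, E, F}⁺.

Start with {A, E, F}.
F → D applies; add {D} → now {A, D, E, F}.
D → G applies; add {G} → now {A, D, E, F, G}.
No further FD applies.

{A, D, E, F, G}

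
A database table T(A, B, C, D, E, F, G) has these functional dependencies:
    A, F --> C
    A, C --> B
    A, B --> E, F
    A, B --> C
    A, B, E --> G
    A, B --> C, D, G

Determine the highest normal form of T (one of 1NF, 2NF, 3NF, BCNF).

BCNF

Candidate keys: {A, B}, {A, C}, {A, F}. Prime attributes: {A, B, C, F}.
Every FD has a superkey on the left, so the relation is in BCNF.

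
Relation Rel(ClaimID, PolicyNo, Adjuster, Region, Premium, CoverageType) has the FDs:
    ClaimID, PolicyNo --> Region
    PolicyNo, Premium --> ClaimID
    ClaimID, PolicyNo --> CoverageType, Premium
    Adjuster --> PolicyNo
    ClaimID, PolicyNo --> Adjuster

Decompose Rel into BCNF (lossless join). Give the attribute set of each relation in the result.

{Adjuster, ClaimID, CoverageType, Premium, Region}; {Adjuster, PolicyNo}

Candidate keys of the original relation: {Adjuster, ClaimID}, {Adjuster, Premium}, {ClaimID, PolicyNo}, {PolicyNo, Premium}.
Within {Adjuster, ClaimID, CoverageType, PolicyNo, Premium, Region}: {Adjuster}⁺ ∩ {Adjuster, ClaimID, CoverageType, PolicyNo, Premium, Region} = {Adjuster, PolicyNo}, not the whole set, so Adjuster --> PolicyNo violates BCNF; decompose into {Adjuster, PolicyNo} and {Adjuster, ClaimID, CoverageType, Premium, Region}.
{Adjuster, PolicyNo}: every determinant is a superkey — BCNF.
{Adjuster, ClaimID, CoverageType, Premium, Region}: every determinant is a superkey — BCNF.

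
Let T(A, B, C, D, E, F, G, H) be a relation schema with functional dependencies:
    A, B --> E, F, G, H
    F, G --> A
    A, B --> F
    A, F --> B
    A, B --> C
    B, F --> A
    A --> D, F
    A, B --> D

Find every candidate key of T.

{A}, {B, F}, {F, G}

Closure of {A} is {A, B, C, D, E, F, G, H}, the whole schema; {A} is a candidate key.
Closure of {B, F} is {A, B, C, D, E, F, G, H}, the whole schema; {B, F} is a candidate key.
Closure of {F, G} is {A, B, C, D, E, F, G, H}, the whole schema; {F, G} is a candidate key.
Any other superkey properly contains one of these, so there are no further candidate keys.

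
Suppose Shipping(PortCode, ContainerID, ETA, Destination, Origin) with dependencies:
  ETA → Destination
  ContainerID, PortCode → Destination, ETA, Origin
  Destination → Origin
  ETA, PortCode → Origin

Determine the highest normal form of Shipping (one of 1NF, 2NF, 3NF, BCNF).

2NF

Candidate key: {ContainerID, PortCode}. Prime attributes: {ContainerID, PortCode}.
For ETA → Destination we have {ETA}⁺ = {Destination, ETA, Origin}; {ETA} is not a superkey, so BCNF fails.
ETA → Destination has non-prime {Destination} on the right and a non-superkey on the left, so 3NF fails.
Checking every proper subset of each key, none determines a non-prime attribute — 2NF is satisfied.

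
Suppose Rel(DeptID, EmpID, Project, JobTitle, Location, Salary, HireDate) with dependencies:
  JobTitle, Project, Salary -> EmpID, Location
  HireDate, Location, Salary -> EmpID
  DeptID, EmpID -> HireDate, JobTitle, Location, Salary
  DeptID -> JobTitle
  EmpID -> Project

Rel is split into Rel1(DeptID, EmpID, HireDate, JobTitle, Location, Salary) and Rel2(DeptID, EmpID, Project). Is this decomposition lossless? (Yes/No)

The shared attributes are {DeptID, EmpID} and {DeptID, EmpID}⁺ = {DeptID, EmpID, HireDate, JobTitle, Location, Project, Salary}.
Rel1 is contained in that closure, so Rel1 ∩ Rel2 -> Rel1 holds and the join is lossless.

Yes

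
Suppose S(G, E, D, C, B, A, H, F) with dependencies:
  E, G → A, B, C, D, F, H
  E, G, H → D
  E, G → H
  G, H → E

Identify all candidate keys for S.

No FD produces {G}, so it must be in every candidate key.
{E, G}⁺ = {A, B, C, D, E, F, G, H} — all of the relation — so {E, G} is a candidate key.
{G, H}⁺ = {A, B, C, D, E, F, G, H} — all of the relation — so {G, H} is a candidate key.
Any other superkey properly contains one of these, so there are no further candidate keys.

{E, G}, {G, H}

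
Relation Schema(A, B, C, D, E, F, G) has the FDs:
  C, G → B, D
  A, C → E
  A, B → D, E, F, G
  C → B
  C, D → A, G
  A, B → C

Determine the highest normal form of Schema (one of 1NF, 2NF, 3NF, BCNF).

3NF

Candidate keys: {A, B}, {A, C}, {C, D}, {C, G}. Prime attributes: {A, B, C, D, G}.
C → B: {C}⁺ = {B, C}, which is not all of the attributes, so the left side is not a superkey — BCNF is violated.
Since {B} ⊆ prime attributes and every other non-superkey FD also has a prime right side, the schema is in 3NF.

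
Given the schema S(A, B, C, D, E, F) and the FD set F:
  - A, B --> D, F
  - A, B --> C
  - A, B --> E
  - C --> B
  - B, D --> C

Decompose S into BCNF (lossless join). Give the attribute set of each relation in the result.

{A, C, D, E, F}; {B, C}

Candidate keys of the original relation: {A, B}, {A, C}.
In {A, B, C, D, E, F}, {C} is not a superkey ({C}⁺ restricted to this set is {B, C}), so split on C --> B into {B, C} and {A, C, D, E, F}.
{B, C}: every determinant is a superkey — BCNF.
{A, C, D, E, F}: every determinant is a superkey — BCNF.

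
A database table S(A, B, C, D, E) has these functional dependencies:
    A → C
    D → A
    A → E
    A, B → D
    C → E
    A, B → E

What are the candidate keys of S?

Attributes never on any right-hand side: {B} — every candidate key must contain it.
Closure of {A, B} is {A, B, C, D, E}, the whole schema; {A, B} is a candidate key.
Closure of {B, D} is {A, B, C, D, E}, the whole schema; {B, D} is a candidate key.
Any other superkey properly contains one of these, so there are no further candidate keys.

{A, B}, {B, D}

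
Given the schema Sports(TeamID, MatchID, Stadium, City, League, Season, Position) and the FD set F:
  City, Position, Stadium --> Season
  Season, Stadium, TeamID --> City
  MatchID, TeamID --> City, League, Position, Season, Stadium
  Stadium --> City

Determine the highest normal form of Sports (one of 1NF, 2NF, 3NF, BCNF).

2NF

Candidate key: {MatchID, TeamID}. Prime attributes: {MatchID, TeamID}.
City, Position, Stadium --> Season breaks BCNF: {City, Position, Stadium}⁺ = {City, Position, Season, Stadium}, so {City, Position, Stadium} is not a superkey.
City, Position, Stadium --> Season has non-prime {Season} on the right and a non-superkey on the left, so 3NF fails.
Checking every proper subset of each key, none determines a non-prime attribute — 2NF is satisfied.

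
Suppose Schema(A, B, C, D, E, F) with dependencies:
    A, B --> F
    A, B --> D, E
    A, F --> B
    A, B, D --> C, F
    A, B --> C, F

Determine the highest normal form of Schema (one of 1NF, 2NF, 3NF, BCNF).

Candidate keys: {A, B}, {A, F}. Prime attributes: {A, B, F}.
Each dependency's left side is a superkey — BCNF holds.

BCNF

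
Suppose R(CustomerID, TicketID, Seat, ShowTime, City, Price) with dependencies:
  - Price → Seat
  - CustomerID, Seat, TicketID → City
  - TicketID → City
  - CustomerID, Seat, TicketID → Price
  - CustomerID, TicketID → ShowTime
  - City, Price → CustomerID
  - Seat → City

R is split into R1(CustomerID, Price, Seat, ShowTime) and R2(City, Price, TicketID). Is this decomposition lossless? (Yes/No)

R1 ∩ R2 = {Price}; its closure under F is {City, CustomerID, Price, Seat}.
The closure covers neither R1 nor R2 entirely; the join is not lossless.

No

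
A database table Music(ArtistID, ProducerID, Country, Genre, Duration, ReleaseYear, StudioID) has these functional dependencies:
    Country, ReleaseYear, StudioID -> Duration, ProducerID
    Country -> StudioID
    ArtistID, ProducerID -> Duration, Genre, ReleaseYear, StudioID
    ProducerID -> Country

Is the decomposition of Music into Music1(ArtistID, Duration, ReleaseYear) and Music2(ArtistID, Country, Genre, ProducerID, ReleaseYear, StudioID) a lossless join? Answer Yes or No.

The shared attributes are {ArtistID, ReleaseYear} and {ArtistID, ReleaseYear}⁺ = {ArtistID, ReleaseYear}.
Music1 ⊄ {ArtistID, ReleaseYear} and Music2 ⊄ {ArtistID, ReleaseYear}, so the split is lossy.

No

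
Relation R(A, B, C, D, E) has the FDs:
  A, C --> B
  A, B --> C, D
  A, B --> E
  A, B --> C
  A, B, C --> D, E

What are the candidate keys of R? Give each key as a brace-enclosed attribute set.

{A, B}, {A, C}

No FD produces {A}, so it must be in every candidate key.
{A, B}⁺ = {A, B, C, D, E}, which is every attribute, so {A, B} is a candidate key.
{A, C}⁺ = {A, B, C, D, E}, which is every attribute, so {A, C} is a candidate key.
Any other superkey properly contains one of these, so there are no further candidate keys.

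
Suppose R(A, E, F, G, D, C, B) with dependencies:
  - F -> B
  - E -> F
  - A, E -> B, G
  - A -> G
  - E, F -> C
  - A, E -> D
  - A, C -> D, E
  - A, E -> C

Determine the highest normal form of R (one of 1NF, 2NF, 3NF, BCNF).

Candidate keys: {A, C}, {A, E}. Prime attributes: {A, C, E}.
F -> B breaks BCNF: {F}⁺ = {B, F}, so {F} is not a superkey.
F -> B determines the non-prime attribute {B} from a non-superkey — 3NF is violated.
Since {A} ⊂ {A, C} and {A}⁺ ⊇ {G} with {G} non-prime, there is a partial dependency; 2NF fails.

1NF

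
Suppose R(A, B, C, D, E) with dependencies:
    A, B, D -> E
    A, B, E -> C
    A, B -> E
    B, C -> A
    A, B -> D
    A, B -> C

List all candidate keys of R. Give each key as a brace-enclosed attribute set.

No FD produces {B}, so it must be in every candidate key.
{A, B} is a candidate key since {A, B}⁺ = {A, B, C, D, E} covers every attribute.
{B, C} is a candidate key since {B, C}⁺ = {A, B, C, D, E} covers every attribute.
No proper subset of any of these is a key, and no other minimal superkey exists.

{A, B}, {B, C}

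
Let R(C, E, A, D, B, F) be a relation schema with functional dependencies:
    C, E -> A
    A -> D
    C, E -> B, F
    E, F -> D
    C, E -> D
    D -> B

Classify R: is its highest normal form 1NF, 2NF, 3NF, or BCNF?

Candidate key: {C, E}. Prime attributes: {C, E}.
A -> D: {A}⁺ = {A, B, D}, which is not all of the attributes, so the left side is not a superkey — BCNF is violated.
A -> D has non-prime {D} on the right and a non-superkey on the left, so 3NF fails.
No proper subset of a key has a non-prime attribute in its closure, so there is no partial dependency; 2NF holds.

2NF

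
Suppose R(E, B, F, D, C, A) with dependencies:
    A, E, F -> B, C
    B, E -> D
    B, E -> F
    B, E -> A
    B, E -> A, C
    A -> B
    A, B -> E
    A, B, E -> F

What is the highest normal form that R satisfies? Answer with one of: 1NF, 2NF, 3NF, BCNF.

BCNF

Candidate keys: {A}, {B, E}. Prime attributes: {A, B, E}.
Each dependency's left side is a superkey — BCNF holds.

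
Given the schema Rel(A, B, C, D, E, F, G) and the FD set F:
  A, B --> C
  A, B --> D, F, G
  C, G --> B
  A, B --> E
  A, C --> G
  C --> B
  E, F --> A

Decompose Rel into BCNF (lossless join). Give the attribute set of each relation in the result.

{A, E, F}; {B, C}; {C, D, E, F, G}

Candidate keys of the original relation: {A, B}, {A, C}, {B, E, F}, {C, E, F}.
{A, B, C, D, E, F, G}: {C, G} determines {B, C, G} here but is not a superkey — split on C, G --> B, giving {B, C, G} and {A, C, D, E, F, G}.
{B, C, G}: {C} determines {B, C} here but is not a superkey — split on C --> B, giving {B, C} and {C, G}.
{B, C} has no BCNF violation.
{C, G} has no BCNF violation.
{A, C, D, E, F, G}: {E, F} determines {A, E, F} here but is not a superkey — split on E, F --> A, giving {A, E, F} and {C, D, E, F, G}.
{A, E, F} has no BCNF violation.
{C, D, E, F, G} has no BCNF violation.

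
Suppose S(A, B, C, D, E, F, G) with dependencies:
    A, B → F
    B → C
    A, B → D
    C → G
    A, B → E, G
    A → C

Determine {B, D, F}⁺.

{B, C, D, F, G}

Start with {B, D, F}.
B → C applies; add {C} → now {B, C, D, F}.
C → G applies; add {G} → now {B, C, D, F, G}.
No further FD applies.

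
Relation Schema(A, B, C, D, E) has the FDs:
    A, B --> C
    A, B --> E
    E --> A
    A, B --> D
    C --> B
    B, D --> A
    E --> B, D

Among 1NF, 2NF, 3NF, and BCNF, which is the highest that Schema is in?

Candidate keys: {A, B}, {A, C}, {B, D}, {C, D}, {E}. Prime attributes: {A, B, C, D, E}.
C --> B breaks BCNF: {C}⁺ = {B, C}, so {C} is not a superkey.
But every attribute on its right side ({B}) is prime, and the same holds for every other non-superkey FD, so 3NF still holds.

3NF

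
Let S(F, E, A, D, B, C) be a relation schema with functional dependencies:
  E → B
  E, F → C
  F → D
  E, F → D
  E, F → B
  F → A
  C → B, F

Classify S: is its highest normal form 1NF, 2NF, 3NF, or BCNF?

1NF

Candidate keys: {C, E}, {E, F}. Prime attributes: {C, E, F}.
For E → B we have {E}⁺ = {B, E}; {E} is not a superkey, so BCNF fails.
E → B has non-prime {B} on the right and a non-superkey on the left, so 3NF fails.
Since {C} ⊂ {C, E} and {C}⁺ ⊇ {A, B, D} with {A, B, D} non-prime, there is a partial dependency; 2NF fails.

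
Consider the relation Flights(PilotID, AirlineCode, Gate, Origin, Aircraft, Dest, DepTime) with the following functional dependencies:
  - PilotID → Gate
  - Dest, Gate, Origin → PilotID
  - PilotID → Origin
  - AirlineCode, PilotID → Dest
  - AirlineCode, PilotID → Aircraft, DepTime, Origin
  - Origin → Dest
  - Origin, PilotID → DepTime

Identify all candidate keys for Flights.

{AirlineCode, Gate, Origin}, {AirlineCode, PilotID}

No FD produces {AirlineCode}, so it must be in every candidate key.
{AirlineCode, PilotID}⁺ = {Aircraft, AirlineCode, DepTime, Dest, Gate, Origin, PilotID}, which is every attribute, so {AirlineCode, PilotID} is a candidate key.
{AirlineCode, Gate, Origin}⁺ = {Aircraft, AirlineCode, DepTime, Dest, Gate, Origin, PilotID}, which is every attribute, so {AirlineCode, Gate, Origin} is a candidate key.
These are minimal and exhaustive — every other superkey contains one of them.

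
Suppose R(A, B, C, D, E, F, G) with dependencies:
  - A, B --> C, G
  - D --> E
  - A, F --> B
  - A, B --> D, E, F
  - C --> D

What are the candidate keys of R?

{A} never appears on the right of any FD, so every key must include it.
Closure of {A, B} is {A, B, C, D, E, F, G}, the whole schema; {A, B} is a candidate key.
Closure of {A, F} is {A, B, C, D, E, F, G}, the whole schema; {A, F} is a candidate key.
Any other superkey properly contains one of these, so there are no further candidate keys.

{A, B}, {A, F}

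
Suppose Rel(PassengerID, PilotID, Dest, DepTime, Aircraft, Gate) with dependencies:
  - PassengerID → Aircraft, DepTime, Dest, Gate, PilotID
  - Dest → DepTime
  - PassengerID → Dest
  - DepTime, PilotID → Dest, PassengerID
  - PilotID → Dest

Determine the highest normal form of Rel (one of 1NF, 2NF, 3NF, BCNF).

2NF

Candidate keys: {PassengerID}, {PilotID}. Prime attributes: {PassengerID, PilotID}.
Dest → DepTime: {Dest}⁺ = {DepTime, Dest}, which is not all of the attributes, so the left side is not a superkey — BCNF is violated.
Dest → DepTime has non-prime {DepTime} on the right and a non-superkey on the left, so 3NF fails.
All keys have size 1, which rules out partial dependencies — 2NF is satisfied.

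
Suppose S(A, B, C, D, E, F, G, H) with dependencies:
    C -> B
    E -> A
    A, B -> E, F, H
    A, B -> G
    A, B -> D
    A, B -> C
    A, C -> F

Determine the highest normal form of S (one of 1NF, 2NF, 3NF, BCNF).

Candidate keys: {A, B}, {A, C}, {B, E}, {C, E}. Prime attributes: {A, B, C, E}.
C -> B breaks BCNF: {C}⁺ = {B, C}, so {C} is not a superkey.
Its right-hand attributes {B} are all prime, as are those of every other non-superkey FD — the relation is in 3NF.

3NF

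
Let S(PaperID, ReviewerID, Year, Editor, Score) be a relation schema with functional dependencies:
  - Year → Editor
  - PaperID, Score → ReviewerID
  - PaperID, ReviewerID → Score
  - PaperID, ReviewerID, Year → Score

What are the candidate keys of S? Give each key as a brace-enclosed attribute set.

No FD produces {PaperID, Year}, so they must be in every candidate key.
{PaperID, ReviewerID, Year}⁺ = {Editor, PaperID, ReviewerID, Score, Year} — all of the relation — so {PaperID, ReviewerID, Year} is a candidate key.
{PaperID, Score, Year}⁺ = {Editor, PaperID, ReviewerID, Score, Year} — all of the relation — so {PaperID, Score, Year} is a candidate key.
Any other superkey properly contains one of these, so there are no further candidate keys.

{PaperID, ReviewerID, Year}, {PaperID, Score, Year}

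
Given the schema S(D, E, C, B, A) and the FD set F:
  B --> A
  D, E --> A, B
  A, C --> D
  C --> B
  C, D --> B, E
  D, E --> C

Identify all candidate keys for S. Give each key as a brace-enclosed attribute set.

Closure of {C} is {A, B, C, D, E}, the whole schema; {C} is a candidate key.
Closure of {D, E} is {A, B, C, D, E}, the whole schema; {D, E} is a candidate key.
Any other superkey properly contains one of these, so there are no further candidate keys.

{C}, {D, E}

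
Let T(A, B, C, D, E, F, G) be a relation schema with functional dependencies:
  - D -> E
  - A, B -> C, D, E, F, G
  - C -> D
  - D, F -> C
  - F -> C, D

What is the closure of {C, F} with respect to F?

Start with {C, F}.
C -> D applies; add {D} → now {C, D, F}.
D -> E applies; add {E} → now {C, D, E, F}.
No further FD applies.

{C, D, E, F}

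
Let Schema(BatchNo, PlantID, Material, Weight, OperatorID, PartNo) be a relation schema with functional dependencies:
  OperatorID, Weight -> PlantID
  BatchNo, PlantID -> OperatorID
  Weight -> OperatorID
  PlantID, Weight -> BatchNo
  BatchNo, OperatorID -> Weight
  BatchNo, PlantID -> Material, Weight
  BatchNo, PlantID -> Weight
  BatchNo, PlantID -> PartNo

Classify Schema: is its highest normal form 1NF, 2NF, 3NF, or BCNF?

BCNF

Candidate keys: {BatchNo, OperatorID}, {BatchNo, PlantID}, {Weight}. Prime attributes: {BatchNo, OperatorID, PlantID, Weight}.
The left-hand side of every FD is a superkey, so BCNF is satisfied.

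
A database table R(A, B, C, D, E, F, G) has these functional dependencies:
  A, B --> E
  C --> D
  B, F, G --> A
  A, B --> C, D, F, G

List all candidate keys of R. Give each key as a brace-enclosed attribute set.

Attributes never on any right-hand side: {B} — every candidate key must contain it.
Closure of {A, B} is {A, B, C, D, E, F, G}, the whole schema; {A, B} is a candidate key.
Closure of {B, F, G} is {A, B, C, D, E, F, G}, the whole schema; {B, F, G} is a candidate key.
Any other superkey properly contains one of these, so there are no further candidate keys.

{A, B}, {B, F, G}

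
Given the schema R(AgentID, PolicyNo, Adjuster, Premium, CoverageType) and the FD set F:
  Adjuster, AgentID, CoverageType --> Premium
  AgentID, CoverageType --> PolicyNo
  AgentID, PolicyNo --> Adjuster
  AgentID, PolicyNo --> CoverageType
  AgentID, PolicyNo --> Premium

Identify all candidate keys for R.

Attributes never on any right-hand side: {AgentID} — every candidate key must contain it.
{AgentID, CoverageType}⁺ = {Adjuster, AgentID, CoverageType, PolicyNo, Premium} — all of the relation — so {AgentID, CoverageType} is a candidate key.
{AgentID, PolicyNo}⁺ = {Adjuster, AgentID, CoverageType, PolicyNo, Premium} — all of the relation — so {AgentID, PolicyNo} is a candidate key.
Any other superkey properly contains one of these, so there are no further candidate keys.

{AgentID, CoverageType}, {AgentID, PolicyNo}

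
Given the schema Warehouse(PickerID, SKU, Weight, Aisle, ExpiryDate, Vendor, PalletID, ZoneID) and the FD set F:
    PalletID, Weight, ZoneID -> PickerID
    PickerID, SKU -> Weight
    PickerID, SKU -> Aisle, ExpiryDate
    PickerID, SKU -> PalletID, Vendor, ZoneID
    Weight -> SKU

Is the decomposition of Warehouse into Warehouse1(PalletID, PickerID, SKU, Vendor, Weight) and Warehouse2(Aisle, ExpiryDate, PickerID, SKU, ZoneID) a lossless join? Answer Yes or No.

The shared attributes are {PickerID, SKU} and {PickerID, SKU}⁺ = {Aisle, ExpiryDate, PalletID, PickerID, SKU, Vendor, Weight, ZoneID}.
Since Warehouse1 ⊆ {Aisle, ExpiryDate, PalletID, PickerID, SKU, Vendor, Weight, ZoneID}, the intersection is a superkey of Warehouse1; the decomposition is lossless.

Yes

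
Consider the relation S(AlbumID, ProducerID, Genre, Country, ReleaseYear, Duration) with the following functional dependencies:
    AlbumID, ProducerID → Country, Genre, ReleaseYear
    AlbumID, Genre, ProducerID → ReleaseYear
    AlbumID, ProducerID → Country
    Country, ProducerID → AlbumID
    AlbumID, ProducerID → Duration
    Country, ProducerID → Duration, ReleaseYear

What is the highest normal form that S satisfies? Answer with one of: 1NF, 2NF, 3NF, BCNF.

Candidate keys: {AlbumID, ProducerID}, {Country, ProducerID}. Prime attributes: {AlbumID, Country, ProducerID}.
The left-hand side of every FD is a superkey, so BCNF is satisfied.

BCNF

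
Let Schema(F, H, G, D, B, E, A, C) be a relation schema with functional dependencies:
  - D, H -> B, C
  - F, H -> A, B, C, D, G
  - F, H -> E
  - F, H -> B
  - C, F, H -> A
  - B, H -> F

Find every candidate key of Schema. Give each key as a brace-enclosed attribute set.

Attributes never on any right-hand side: {H} — every candidate key must contain it.
Closure of {B, H} is {A, B, C, D, E, F, G, H}, the whole schema; {B, H} is a candidate key.
Closure of {D, H} is {A, B, C, D, E, F, G, H}, the whole schema; {D, H} is a candidate key.
Closure of {F, H} is {A, B, C, D, E, F, G, H}, the whole schema; {F, H} is a candidate key.
Any other superkey properly contains one of these, so there are no further candidate keys.

{B, H}, {D, H}, {F, H}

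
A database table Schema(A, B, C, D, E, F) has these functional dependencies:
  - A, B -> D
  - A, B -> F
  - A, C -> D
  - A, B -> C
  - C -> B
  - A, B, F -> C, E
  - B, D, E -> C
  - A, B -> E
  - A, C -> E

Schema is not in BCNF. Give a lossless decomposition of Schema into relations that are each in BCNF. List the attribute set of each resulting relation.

{A, C, D, E, F}; {B, C}

Candidate keys of the original relation: {A, B}, {A, C}.
{A, B, C, D, E, F}: {C} determines {B, C} here but is not a superkey — split on C -> B, giving {B, C} and {A, C, D, E, F}.
{B, C}: every determinant is a superkey — BCNF.
{A, C, D, E, F}: every determinant is a superkey — BCNF.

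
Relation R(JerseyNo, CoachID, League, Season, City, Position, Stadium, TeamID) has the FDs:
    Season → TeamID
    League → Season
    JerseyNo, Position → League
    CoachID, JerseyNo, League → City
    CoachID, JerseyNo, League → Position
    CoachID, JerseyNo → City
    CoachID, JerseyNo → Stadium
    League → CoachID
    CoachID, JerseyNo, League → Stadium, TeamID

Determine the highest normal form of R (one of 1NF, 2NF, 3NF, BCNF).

1NF

Candidate keys: {JerseyNo, League}, {JerseyNo, Position}. Prime attributes: {JerseyNo, League, Position}.
Season → TeamID breaks BCNF: {Season}⁺ = {Season, TeamID}, so {Season} is not a superkey.
Because {TeamID} is non-prime and the left side of Season → TeamID is not a superkey, the relation is not in 3NF.
The proper key subset {League} of {JerseyNo, League} determines non-prime {CoachID, Season, TeamID}, so the relation is not even in 2NF.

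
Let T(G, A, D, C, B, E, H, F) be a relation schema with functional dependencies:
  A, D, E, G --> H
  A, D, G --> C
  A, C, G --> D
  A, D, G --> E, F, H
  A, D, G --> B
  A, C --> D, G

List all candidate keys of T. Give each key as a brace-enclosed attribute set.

{A, C}, {A, D, G}

No FD produces {A}, so it must be in every candidate key.
{A, C}⁺ = {A, B, C, D, E, F, G, H}, which is every attribute, so {A, C} is a candidate key.
{A, D, G}⁺ = {A, B, C, D, E, F, G, H}, which is every attribute, so {A, D, G} is a candidate key.
These are minimal and exhaustive — every other superkey contains one of them.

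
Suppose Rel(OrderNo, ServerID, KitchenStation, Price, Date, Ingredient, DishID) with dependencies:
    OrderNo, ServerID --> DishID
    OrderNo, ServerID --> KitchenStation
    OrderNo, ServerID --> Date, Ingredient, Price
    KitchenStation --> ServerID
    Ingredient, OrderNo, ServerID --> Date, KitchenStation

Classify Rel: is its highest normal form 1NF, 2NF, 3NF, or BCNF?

3NF

Candidate keys: {KitchenStation, OrderNo}, {OrderNo, ServerID}. Prime attributes: {KitchenStation, OrderNo, ServerID}.
For KitchenStation --> ServerID we have {KitchenStation}⁺ = {KitchenStation, ServerID}; {KitchenStation} is not a superkey, so BCNF fails.
Its right-hand attributes {ServerID} are all prime, as are those of every other non-superkey FD — the relation is in 3NF.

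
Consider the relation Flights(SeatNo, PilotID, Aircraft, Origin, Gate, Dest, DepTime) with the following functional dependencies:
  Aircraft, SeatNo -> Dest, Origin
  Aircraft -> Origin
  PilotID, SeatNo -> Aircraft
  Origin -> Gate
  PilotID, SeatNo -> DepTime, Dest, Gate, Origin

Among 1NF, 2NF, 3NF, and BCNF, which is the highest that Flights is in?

Candidate key: {PilotID, SeatNo}. Prime attributes: {PilotID, SeatNo}.
For Aircraft, SeatNo -> Dest, Origin we have {Aircraft, SeatNo}⁺ = {Aircraft, Dest, Gate, Origin, SeatNo}; {Aircraft, SeatNo} is not a superkey, so BCNF fails.
Aircraft, SeatNo -> Dest, Origin determines the non-prime attributes {Dest, Origin} from a non-superkey — 3NF is violated.
No non-prime attribute depends on a proper subset of any candidate key, so 2NF holds.

2NF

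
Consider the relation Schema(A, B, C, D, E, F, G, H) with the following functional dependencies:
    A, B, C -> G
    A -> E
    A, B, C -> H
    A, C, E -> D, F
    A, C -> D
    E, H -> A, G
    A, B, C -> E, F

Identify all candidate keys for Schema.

{A, B, C}, {B, C, E, H}

{B, C} never appear on the right of any FD, so every key must include all of them.
Closure of {A, B, C} is {A, B, C, D, E, F, G, H}, the whole schema; {A, B, C} is a candidate key.
Closure of {B, C, E, H} is {A, B, C, D, E, F, G, H}, the whole schema; {B, C, E, H} is a candidate key.
These are minimal and exhaustive — every other superkey contains one of them.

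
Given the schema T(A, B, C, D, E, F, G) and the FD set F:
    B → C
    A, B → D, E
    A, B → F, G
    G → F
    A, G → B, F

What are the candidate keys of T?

No FD produces {A}, so it must be in every candidate key.
Closure of {A, B} is {A, B, C, D, E, F, G}, the whole schema; {A, B} is a candidate key.
Closure of {A, G} is {A, B, C, D, E, F, G}, the whole schema; {A, G} is a candidate key.
These are minimal and exhaustive — every other superkey contains one of them.

{A, B}, {A, G}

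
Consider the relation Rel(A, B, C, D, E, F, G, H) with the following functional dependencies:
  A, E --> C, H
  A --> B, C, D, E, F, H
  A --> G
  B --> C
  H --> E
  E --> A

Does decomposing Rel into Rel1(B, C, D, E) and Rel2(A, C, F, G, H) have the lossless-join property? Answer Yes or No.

The shared attributes are {C} and {C}⁺ = {C}.
Rel1 ⊄ {C} and Rel2 ⊄ {C}, so the split is lossy.

No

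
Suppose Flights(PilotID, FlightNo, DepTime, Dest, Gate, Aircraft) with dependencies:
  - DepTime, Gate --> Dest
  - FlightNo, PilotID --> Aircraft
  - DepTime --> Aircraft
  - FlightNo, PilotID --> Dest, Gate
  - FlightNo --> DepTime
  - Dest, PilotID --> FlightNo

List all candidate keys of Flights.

{DepTime, Gate, PilotID}, {Dest, PilotID}, {FlightNo, PilotID}

No FD produces {PilotID}, so it must be in every candidate key.
{Dest, PilotID}⁺ = {Aircraft, DepTime, Dest, FlightNo, Gate, PilotID}, which is every attribute, so {Dest, PilotID} is a candidate key.
{FlightNo, PilotID}⁺ = {Aircraft, DepTime, Dest, FlightNo, Gate, PilotID}, which is every attribute, so {FlightNo, PilotID} is a candidate key.
{DepTime, Gate, PilotID}⁺ = {Aircraft, DepTime, Dest, FlightNo, Gate, PilotID}, which is every attribute, so {DepTime, Gate, PilotID} is a candidate key.
Any other superkey properly contains one of these, so there are no further candidate keys.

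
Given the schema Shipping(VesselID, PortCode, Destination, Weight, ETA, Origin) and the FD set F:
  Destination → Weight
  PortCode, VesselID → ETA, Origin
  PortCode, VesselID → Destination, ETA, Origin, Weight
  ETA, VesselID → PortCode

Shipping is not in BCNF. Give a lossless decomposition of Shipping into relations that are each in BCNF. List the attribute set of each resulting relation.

{Destination, ETA, Origin, PortCode, VesselID}; {Destination, Weight}

Candidate keys of the original relation: {ETA, VesselID}, {PortCode, VesselID}.
{Destination, ETA, Origin, PortCode, VesselID, Weight}: {Destination} determines {Destination, Weight} here but is not a superkey — split on Destination → Weight, giving {Destination, Weight} and {Destination, ETA, Origin, PortCode, VesselID}.
{Destination, Weight}: every determinant is a superkey — BCNF.
{Destination, ETA, Origin, PortCode, VesselID}: every determinant is a superkey — BCNF.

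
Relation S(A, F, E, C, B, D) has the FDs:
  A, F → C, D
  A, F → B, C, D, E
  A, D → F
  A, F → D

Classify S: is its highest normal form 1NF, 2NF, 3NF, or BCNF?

BCNF

Candidate keys: {A, D}, {A, F}. Prime attributes: {A, D, F}.
The left-hand side of every FD is a superkey, so BCNF is satisfied.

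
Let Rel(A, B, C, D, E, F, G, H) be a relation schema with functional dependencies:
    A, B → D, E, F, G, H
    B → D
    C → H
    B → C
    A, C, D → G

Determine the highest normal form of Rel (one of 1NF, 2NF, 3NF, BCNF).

Candidate key: {A, B}. Prime attributes: {A, B}.
B → D: {B}⁺ = {B, C, D, H}, which is not all of the attributes, so the left side is not a superkey — BCNF is violated.
Because {D} is non-prime and the left side of B → D is not a superkey, the relation is not in 3NF.
The proper key subset {B} of {A, B} determines non-prime {C, D, H}, so the relation is not even in 2NF.

1NF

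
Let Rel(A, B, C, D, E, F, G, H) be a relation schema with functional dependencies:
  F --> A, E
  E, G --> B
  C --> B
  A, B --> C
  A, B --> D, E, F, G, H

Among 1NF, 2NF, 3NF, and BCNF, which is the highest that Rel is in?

Candidate keys: {A, B}, {A, C}, {A, E, G}, {B, F}, {C, F}, {F, G}. Prime attributes: {A, B, C, E, F, G}.
F --> A, E breaks BCNF: {F}⁺ = {A, E, F}, so {F} is not a superkey.
Its right-hand attributes {A, E} are all prime, as are those of every other non-superkey FD — the relation is in 3NF.

3NF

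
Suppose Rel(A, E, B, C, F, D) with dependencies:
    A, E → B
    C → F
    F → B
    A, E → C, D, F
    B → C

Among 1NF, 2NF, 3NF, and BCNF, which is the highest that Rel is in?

Candidate key: {A, E}. Prime attributes: {A, E}.
For C → F we have {C}⁺ = {B, C, F}; {C} is not a superkey, so BCNF fails.
C → F determines the non-prime attribute {F} from a non-superkey — 3NF is violated.
No non-prime attribute depends on a proper subset of any candidate key, so 2NF holds.

2NF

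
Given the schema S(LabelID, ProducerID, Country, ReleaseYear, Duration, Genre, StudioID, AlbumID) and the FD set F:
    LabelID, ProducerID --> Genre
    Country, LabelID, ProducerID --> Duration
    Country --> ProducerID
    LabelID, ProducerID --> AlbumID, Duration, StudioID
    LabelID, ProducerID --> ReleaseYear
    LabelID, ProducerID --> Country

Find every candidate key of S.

{Country, LabelID}, {LabelID, ProducerID}

Attributes never on any right-hand side: {LabelID} — every candidate key must contain it.
Closure of {Country, LabelID} is {AlbumID, Country, Duration, Genre, LabelID, ProducerID, ReleaseYear, StudioID}, the whole schema; {Country, LabelID} is a candidate key.
Closure of {LabelID, ProducerID} is {AlbumID, Country, Duration, Genre, LabelID, ProducerID, ReleaseYear, StudioID}, the whole schema; {LabelID, ProducerID} is a candidate key.
Any other superkey properly contains one of these, so there are no further candidate keys.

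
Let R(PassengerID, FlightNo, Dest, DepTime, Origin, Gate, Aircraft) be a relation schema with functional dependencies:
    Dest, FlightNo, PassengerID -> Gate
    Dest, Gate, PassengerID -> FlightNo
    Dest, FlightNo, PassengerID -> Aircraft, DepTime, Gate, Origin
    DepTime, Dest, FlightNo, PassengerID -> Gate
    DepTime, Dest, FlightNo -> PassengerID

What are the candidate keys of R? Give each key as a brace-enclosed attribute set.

Attributes never on any right-hand side: {Dest} — every candidate key must contain it.
{DepTime, Dest, FlightNo} is a candidate key since {DepTime, Dest, FlightNo}⁺ = {Aircraft, DepTime, Dest, FlightNo, Gate, Origin, PassengerID} covers every attribute.
{Dest, FlightNo, PassengerID} is a candidate key since {Dest, FlightNo, PassengerID}⁺ = {Aircraft, DepTime, Dest, FlightNo, Gate, Origin, PassengerID} covers every attribute.
{Dest, Gate, PassengerID} is a candidate key since {Dest, Gate, PassengerID}⁺ = {Aircraft, DepTime, Dest, FlightNo, Gate, Origin, PassengerID} covers every attribute.
These are minimal and exhaustive — every other superkey contains one of them.

{DepTime, Dest, FlightNo}, {Dest, FlightNo, PassengerID}, {Dest, Gate, PassengerID}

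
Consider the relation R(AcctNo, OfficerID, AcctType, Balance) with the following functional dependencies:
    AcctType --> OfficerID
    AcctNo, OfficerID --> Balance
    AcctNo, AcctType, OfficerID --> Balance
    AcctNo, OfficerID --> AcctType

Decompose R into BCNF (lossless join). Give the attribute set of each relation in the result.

Candidate keys of the original relation: {AcctNo, AcctType}, {AcctNo, OfficerID}.
Within {AcctNo, AcctType, Balance, OfficerID}: {AcctType}⁺ ∩ {AcctNo, AcctType, Balance, OfficerID} = {AcctType, OfficerID}, not the whole set, so AcctType --> OfficerID violates BCNF; decompose into {AcctType, OfficerID} and {AcctNo, AcctType, Balance}.
{AcctType, OfficerID} is in BCNF.
{AcctNo, AcctType, Balance} is in BCNF.

{AcctNo, AcctType, Balance}; {AcctType, OfficerID}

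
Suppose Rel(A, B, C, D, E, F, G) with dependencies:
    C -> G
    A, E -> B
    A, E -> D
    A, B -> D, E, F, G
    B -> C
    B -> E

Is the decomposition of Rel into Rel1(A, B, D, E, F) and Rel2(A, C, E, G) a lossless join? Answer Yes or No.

Common attributes: {A, E}; their closure is {A, B, C, D, E, F, G}.
Rel1 is contained in that closure, so Rel1 ∩ Rel2 -> Rel1 holds and the join is lossless.

Yes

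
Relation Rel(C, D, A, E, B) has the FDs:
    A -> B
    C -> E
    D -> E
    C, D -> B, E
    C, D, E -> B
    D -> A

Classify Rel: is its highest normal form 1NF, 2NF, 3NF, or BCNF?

1NF

Candidate key: {C, D}. Prime attributes: {C, D}.
A -> B: {A}⁺ = {A, B}, which is not all of the attributes, so the left side is not a superkey — BCNF is violated.
Because {B} is non-prime and the left side of A -> B is not a superkey, the relation is not in 3NF.
The proper key subset {C} of {C, D} determines non-prime {E}, so the relation is not even in 2NF.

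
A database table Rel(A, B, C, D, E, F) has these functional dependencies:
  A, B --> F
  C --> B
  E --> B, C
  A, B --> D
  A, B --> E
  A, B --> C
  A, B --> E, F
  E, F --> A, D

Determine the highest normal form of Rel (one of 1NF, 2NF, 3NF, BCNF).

3NF

Candidate keys: {A, B}, {A, C}, {A, E}, {E, F}. Prime attributes: {A, B, C, E, F}.
For C --> B we have {C}⁺ = {B, C}; {C} is not a superkey, so BCNF fails.
Its right-hand attributes {B} are all prime, as are those of every other non-superkey FD — the relation is in 3NF.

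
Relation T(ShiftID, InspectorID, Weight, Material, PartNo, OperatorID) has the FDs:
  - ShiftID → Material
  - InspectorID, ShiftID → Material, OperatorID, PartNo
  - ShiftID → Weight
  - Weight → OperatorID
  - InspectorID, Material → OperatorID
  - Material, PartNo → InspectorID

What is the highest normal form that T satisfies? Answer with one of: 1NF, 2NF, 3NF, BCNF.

1NF

Candidate keys: {InspectorID, ShiftID}, {PartNo, ShiftID}. Prime attributes: {InspectorID, PartNo, ShiftID}.
ShiftID → Material: {ShiftID}⁺ = {Material, OperatorID, ShiftID, Weight}, which is not all of the attributes, so the left side is not a superkey — BCNF is violated.
Because {Material} is non-prime and the left side of ShiftID → Material is not a superkey, the relation is not in 3NF.
Since {ShiftID} ⊂ {InspectorID, ShiftID} and {ShiftID}⁺ ⊇ {Material, OperatorID, Weight} with {Material, OperatorID, Weight} non-prime, there is a partial dependency; 2NF fails.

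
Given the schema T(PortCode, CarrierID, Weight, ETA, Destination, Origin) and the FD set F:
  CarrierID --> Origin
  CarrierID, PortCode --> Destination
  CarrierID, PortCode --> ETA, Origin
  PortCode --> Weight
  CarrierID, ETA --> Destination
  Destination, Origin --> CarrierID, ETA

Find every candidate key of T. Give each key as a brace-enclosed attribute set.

Attributes never on any right-hand side: {PortCode} — every candidate key must contain it.
{CarrierID, PortCode}⁺ = {CarrierID, Destination, ETA, Origin, PortCode, Weight}, which is every attribute, so {CarrierID, PortCode} is a candidate key.
{Destination, Origin, PortCode}⁺ = {CarrierID, Destination, ETA, Origin, PortCode, Weight}, which is every attribute, so {Destination, Origin, PortCode} is a candidate key.
These are minimal and exhaustive — every other superkey contains one of them.

{CarrierID, PortCode}, {Destination, Origin, PortCode}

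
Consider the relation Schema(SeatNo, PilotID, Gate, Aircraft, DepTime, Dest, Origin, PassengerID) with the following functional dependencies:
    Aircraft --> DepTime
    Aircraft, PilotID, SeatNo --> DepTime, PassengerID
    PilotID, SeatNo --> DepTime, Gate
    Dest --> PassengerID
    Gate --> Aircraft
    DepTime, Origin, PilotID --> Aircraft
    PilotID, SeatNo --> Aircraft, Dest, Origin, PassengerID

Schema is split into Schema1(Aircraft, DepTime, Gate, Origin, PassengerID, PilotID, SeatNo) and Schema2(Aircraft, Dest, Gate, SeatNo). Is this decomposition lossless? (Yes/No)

No

The shared attributes are {Aircraft, Gate, SeatNo} and {Aircraft, Gate, SeatNo}⁺ = {Aircraft, DepTime, Gate, SeatNo}.
Schema1 ⊄ {Aircraft, DepTime, Gate, SeatNo} and Schema2 ⊄ {Aircraft, DepTime, Gate, SeatNo}, so the split is lossy.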